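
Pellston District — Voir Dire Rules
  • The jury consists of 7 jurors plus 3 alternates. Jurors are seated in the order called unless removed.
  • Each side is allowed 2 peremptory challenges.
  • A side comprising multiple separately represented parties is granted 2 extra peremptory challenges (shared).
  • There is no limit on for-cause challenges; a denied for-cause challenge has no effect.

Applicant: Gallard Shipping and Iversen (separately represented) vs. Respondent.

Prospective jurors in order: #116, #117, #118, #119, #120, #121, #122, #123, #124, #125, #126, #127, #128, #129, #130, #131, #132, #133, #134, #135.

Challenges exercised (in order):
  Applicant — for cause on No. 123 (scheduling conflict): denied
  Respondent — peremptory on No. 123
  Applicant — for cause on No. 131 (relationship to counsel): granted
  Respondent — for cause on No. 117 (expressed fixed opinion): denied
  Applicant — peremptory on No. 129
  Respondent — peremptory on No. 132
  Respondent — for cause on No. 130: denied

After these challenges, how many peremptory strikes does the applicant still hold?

3

Applicant allotment: 2 base + 2 multi-party = 4.
Applicant peremptories used: #129 — 1 (for-cause on #123, #131 don't count).
Remaining: 4 − 1 = 3.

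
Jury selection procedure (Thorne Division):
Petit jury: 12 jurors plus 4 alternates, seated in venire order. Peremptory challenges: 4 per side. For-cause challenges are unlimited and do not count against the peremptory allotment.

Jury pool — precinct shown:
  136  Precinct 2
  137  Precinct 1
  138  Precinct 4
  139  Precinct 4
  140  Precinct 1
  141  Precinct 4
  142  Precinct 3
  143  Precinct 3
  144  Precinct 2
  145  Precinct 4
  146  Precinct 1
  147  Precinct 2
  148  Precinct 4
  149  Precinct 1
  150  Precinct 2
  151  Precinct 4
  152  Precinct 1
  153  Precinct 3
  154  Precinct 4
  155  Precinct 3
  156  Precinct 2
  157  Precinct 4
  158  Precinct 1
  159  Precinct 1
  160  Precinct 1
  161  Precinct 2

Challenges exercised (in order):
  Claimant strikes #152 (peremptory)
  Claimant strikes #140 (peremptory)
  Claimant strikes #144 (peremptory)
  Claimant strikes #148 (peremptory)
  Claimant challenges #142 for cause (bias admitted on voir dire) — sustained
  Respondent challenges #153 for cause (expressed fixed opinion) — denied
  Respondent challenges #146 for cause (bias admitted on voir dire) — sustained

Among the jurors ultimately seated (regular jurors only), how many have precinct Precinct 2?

3

Removed: #140, #142, #144, #146, #148, #152.
Seated jurors 1–12: #136, #137, #138, #139, #141, #143, #145, #147, #149, #150, #151, #153 (alternates #154, #155, #156, #157 not counted).
Of those, in Precinct 2: #136, #147, #150 → 3.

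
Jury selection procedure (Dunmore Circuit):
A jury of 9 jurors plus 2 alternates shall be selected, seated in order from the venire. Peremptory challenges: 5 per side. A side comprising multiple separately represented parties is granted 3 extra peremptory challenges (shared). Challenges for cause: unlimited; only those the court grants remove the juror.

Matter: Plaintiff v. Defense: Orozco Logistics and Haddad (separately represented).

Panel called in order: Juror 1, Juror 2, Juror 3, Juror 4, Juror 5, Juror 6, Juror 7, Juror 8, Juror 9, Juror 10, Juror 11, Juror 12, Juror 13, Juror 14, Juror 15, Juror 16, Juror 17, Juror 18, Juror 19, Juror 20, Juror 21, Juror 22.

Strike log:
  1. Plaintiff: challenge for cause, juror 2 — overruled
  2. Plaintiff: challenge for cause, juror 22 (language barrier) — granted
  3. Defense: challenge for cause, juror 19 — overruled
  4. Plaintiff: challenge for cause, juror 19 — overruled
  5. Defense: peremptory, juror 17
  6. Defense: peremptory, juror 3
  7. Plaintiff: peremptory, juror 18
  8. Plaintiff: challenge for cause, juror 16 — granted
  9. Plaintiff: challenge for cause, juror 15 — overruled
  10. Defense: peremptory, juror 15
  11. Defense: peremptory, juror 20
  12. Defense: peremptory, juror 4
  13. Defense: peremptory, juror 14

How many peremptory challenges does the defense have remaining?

2

Defense allotment: 5 base + 3 multi-party = 8.
Defense peremptories used: #17, #3, #15, #20, #4, #14 — 6 (the for-cause on #19 doesn't count).
Remaining: 8 − 6 = 2.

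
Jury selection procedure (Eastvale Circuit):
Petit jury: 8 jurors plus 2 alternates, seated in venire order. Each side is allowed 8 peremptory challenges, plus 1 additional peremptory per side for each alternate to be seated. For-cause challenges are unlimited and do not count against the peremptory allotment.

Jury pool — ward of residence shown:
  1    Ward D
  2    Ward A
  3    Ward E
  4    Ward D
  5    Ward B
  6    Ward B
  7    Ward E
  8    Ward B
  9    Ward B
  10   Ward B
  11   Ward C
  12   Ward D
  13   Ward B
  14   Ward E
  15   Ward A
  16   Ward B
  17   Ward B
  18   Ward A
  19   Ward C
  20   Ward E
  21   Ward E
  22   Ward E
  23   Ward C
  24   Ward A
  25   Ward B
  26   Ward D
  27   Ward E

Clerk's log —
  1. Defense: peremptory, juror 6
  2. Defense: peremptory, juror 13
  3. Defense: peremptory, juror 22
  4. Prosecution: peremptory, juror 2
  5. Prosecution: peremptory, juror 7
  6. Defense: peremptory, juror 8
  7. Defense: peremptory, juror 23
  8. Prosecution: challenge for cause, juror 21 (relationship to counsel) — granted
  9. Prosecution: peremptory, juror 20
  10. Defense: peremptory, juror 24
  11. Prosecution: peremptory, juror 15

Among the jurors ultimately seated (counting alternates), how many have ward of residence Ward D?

Removed: #2, #6, #7, #8, #13, #15, #20, #21, #22, #23, #24.
Seated (10 incl. alternates): #1, #3, #4, #5, #9, #10, #11, #12, #14, #16.
Of those, in Ward D: #1, #4, #12 → 3.

3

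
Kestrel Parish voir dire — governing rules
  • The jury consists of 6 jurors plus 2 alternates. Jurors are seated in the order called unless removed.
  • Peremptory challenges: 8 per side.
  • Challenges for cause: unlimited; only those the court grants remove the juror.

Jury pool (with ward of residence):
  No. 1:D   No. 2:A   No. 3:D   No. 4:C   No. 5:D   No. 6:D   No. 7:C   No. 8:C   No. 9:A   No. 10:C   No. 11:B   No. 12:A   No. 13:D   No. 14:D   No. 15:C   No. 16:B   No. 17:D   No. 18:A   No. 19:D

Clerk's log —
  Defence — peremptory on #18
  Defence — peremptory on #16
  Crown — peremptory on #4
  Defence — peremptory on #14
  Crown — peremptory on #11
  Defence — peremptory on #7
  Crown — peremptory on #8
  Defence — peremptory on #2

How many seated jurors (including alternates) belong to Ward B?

0

Removed: #2, #4, #7, #8, #11, #14, #16, #18.
Seated (8 incl. alternates): #1, #3, #5, #6, #9, #10, #12, #13.
None of those are in Ward B → 0.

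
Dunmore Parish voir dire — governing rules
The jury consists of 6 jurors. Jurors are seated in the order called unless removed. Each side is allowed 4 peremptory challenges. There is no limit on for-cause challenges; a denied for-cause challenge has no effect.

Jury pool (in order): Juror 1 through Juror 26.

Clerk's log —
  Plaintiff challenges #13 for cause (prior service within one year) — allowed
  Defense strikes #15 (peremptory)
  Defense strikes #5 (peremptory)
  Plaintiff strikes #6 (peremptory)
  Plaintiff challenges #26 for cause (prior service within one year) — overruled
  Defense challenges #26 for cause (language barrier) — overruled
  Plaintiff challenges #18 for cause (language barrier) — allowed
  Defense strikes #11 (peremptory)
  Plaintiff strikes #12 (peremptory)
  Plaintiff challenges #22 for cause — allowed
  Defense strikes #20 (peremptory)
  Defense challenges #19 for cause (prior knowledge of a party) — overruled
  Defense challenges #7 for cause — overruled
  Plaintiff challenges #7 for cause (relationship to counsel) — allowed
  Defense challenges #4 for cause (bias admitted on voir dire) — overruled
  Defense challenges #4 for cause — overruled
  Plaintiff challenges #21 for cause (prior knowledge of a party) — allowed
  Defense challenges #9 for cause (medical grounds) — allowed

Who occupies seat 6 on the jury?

Removed: #5, #6, #7, #9, #11, #12, #13, #15, #18, #20, #21, #22. (#4, #19, #26 stay — for-cause denied.)
Filling seats in venire order through position 6: #1, #2, #3, #4, #8, #10.
So seat 6 is #10.

10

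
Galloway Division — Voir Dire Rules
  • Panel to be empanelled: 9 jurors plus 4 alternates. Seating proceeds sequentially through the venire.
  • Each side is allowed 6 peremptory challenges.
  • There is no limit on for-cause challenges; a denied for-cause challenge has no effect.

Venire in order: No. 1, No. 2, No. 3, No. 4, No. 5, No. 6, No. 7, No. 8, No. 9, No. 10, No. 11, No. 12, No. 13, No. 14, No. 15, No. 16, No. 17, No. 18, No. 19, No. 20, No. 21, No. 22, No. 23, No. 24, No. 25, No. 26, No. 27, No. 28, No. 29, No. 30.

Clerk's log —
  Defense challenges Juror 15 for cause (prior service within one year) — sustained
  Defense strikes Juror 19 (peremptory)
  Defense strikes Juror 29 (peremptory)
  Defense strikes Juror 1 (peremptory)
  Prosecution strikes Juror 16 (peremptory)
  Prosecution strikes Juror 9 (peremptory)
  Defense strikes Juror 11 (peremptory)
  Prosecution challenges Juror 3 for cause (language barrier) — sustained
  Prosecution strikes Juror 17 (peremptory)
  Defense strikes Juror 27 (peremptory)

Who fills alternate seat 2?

Removed: #1, #3, #9, #11, #15, #16, #17, #19, #27, #29.
Seating in order: seats 1–9 → #2, #4, #5, #6, #7, #8, #10, #12, #13; alternates → #14, #18, #20, #21.
So alternate 2 is #18.

18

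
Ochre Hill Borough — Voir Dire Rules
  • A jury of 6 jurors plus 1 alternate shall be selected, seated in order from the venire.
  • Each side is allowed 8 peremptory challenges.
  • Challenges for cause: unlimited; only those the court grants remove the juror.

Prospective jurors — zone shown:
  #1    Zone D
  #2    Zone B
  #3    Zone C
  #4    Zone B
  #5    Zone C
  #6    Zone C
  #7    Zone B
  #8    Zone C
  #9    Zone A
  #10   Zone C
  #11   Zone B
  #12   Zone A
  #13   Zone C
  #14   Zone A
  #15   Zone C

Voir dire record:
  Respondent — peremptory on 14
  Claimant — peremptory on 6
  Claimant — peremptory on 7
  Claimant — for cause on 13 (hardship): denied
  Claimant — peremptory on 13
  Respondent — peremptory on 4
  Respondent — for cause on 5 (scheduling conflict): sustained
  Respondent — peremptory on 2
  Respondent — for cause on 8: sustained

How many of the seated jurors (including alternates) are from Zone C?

3

Removed: #2, #4, #5, #6, #7, #8, #13, #14.
Seated (7 incl. alternates): #1, #3, #9, #10, #11, #12, #15.
Of those, in Zone C: #3, #10, #15 → 3.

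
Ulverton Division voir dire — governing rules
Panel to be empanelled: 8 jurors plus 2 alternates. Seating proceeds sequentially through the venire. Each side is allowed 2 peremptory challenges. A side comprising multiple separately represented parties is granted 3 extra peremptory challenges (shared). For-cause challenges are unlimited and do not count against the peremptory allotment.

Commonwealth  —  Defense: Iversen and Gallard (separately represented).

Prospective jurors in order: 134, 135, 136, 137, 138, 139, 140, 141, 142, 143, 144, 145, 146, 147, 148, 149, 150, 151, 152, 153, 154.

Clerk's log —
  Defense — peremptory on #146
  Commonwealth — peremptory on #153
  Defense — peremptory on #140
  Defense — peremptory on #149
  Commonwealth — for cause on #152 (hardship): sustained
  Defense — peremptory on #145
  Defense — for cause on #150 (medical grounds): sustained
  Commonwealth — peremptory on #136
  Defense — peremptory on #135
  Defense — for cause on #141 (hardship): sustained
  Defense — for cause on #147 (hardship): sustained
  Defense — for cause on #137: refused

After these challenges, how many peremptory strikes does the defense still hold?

Defense allotment: 2 base + 3 multi-party = 5.
Defense peremptories used: #146, #140, #149, #145, #135 — 5 (for-cause on #150, #141, #147, #137 don't count).
Remaining: 5 − 5 = 0.

0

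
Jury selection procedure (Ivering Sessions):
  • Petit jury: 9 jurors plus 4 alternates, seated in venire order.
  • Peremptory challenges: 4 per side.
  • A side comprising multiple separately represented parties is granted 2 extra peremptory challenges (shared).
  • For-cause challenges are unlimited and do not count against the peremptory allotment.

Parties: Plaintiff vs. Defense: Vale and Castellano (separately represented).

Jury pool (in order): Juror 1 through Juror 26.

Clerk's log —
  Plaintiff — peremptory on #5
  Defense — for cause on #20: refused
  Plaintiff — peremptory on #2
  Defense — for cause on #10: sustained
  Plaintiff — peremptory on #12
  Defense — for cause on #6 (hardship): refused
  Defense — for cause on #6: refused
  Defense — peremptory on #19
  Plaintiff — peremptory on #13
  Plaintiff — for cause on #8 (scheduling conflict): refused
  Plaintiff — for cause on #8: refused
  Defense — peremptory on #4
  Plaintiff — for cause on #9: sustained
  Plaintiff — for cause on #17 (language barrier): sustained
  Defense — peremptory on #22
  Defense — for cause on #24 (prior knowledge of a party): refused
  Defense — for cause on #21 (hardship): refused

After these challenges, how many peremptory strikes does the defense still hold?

3

Defense allotment: 4 base + 2 multi-party = 6.
Defense peremptories used: #19, #4, #22 — 3 (for-cause on #20, #10, #6, #6, #24, #21 don't count).
Remaining: 6 − 3 = 3.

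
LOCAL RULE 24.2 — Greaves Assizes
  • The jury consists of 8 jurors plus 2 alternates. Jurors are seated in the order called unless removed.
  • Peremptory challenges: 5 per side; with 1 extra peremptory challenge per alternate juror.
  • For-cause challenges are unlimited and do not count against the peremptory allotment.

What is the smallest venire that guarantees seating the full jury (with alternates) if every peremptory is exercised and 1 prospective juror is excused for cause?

25

Seats to fill: 8 + 2 alternates = 10.
Peremptories: 5 + 1×2 = 7 per side × 2 sides = 14.
For-cause removals: 1.
Minimum venire: 10 + 14 + 1 = 25.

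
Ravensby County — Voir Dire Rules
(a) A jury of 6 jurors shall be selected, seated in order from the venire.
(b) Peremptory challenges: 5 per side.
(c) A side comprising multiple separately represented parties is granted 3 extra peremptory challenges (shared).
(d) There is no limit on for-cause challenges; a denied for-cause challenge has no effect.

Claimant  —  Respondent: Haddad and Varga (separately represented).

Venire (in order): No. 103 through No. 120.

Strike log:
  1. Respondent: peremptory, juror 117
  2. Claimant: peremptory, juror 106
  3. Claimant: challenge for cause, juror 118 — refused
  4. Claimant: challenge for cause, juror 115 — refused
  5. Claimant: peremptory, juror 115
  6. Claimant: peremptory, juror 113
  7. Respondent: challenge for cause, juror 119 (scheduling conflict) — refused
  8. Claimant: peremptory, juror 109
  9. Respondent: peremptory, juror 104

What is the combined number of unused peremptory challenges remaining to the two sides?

7

Claimant allotment: 5. Respondent allotment: 5 base + 3 multi-party = 8.
Claimant peremptories used: #106, #115, #113, #109 — 4 (for-cause on #118, #115 don't count).
Respondent peremptories used: #117, #104 — 2 (the for-cause on #119 doesn't count).
Remaining: (5 − 4) + (8 − 2) = 7.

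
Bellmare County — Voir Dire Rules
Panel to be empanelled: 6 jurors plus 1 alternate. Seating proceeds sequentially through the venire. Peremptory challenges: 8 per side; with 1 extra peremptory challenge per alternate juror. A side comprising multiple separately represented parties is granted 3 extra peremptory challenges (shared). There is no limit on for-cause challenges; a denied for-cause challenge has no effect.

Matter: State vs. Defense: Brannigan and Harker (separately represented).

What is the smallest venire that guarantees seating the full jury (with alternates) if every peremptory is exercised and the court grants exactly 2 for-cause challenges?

30

Seats to fill: 6 + 1 alternates = 7.
Peremptories — State: 8 + 1×1 = 9; Defense: 8 + 1×1 + 3 = 12; total 21.
For-cause removals: 2.
Minimum venire: 7 + 21 + 2 = 30.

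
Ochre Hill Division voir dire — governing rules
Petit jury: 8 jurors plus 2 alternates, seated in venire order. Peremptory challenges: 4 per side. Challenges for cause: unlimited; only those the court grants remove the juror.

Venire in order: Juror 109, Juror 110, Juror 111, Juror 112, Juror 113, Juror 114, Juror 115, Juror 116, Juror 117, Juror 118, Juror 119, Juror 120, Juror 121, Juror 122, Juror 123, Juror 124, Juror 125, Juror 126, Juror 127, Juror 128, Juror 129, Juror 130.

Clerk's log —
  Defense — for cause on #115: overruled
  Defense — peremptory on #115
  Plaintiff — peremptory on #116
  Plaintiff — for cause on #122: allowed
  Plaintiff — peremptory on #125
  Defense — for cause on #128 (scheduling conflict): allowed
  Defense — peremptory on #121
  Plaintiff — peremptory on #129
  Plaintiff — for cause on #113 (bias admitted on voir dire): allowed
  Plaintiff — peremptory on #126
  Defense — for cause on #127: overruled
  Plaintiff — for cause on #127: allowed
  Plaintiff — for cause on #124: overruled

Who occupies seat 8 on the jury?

119

Removed: #113, #115, #116, #121, #122, #125, #126, #127, #128, #129. (#124 stays — for-cause denied.)
Filling seats in venire order through position 8: #109, #110, #111, #112, #114, #117, #118, #119.
So seat 8 is #119.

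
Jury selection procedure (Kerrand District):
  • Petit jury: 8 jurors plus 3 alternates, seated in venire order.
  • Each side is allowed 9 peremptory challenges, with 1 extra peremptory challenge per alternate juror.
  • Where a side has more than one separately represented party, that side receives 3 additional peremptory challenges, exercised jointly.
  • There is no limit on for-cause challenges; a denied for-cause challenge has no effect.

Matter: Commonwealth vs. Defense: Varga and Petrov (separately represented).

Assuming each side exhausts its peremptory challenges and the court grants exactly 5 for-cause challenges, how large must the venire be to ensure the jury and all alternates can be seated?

43

Seats to fill: 8 + 3 alternates = 11.
Peremptories — Commonwealth: 9 + 1×3 = 12; Defense: 9 + 1×3 + 3 = 15; total 27.
For-cause removals: 5.
Minimum venire: 11 + 27 + 5 = 43.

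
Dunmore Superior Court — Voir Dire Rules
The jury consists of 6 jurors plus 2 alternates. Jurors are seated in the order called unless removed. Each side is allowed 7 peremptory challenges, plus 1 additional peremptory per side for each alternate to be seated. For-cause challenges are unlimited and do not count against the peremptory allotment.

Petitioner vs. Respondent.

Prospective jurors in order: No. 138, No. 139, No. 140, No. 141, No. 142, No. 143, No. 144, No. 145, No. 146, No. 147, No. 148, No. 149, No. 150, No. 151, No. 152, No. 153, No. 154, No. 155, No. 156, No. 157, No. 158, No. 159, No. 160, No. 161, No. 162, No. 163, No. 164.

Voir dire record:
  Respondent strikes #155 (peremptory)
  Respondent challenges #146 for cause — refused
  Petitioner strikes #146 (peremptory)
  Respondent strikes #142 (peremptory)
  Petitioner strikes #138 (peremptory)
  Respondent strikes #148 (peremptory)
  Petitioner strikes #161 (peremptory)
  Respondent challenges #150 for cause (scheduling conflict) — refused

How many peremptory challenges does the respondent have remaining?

Respondent allotment: 7 base + 1 × 2 alternates = 9.
Respondent peremptories used: #155, #142, #148 — 3 (for-cause on #146, #150 don't count).
Remaining: 9 − 3 = 6.

6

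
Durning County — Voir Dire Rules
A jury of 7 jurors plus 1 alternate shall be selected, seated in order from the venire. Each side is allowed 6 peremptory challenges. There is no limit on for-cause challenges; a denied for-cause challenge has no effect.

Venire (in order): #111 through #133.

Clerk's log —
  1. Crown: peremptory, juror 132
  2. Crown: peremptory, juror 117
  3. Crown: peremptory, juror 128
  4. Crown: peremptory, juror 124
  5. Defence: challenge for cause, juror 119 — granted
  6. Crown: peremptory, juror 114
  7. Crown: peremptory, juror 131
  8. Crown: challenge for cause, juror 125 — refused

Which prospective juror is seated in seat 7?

Removed: #114, #117, #119, #124, #128, #131, #132. (#125 stays — for-cause denied.)
Filling seats in venire order through position 7: #111, #112, #113, #115, #116, #118, #120.
So seat 7 is #120.

120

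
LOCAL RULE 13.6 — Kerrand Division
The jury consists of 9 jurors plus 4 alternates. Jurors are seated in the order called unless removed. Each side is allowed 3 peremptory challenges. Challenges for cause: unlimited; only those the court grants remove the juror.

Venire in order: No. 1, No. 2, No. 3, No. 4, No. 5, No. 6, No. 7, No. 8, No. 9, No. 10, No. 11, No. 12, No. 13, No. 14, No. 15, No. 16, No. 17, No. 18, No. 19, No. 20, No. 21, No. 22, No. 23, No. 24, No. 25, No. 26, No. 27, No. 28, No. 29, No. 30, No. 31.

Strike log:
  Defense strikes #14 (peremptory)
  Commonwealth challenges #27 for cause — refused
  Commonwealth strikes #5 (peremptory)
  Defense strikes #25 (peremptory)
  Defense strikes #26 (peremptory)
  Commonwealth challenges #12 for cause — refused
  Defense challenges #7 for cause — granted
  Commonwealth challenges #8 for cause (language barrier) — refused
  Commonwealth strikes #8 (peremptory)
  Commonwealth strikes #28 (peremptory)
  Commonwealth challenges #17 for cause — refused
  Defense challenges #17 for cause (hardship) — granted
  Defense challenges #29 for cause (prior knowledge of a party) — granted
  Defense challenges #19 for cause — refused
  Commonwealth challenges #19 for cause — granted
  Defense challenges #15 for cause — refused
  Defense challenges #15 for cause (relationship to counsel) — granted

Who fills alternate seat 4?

20

Removed: #5, #7, #8, #14, #15, #17, #19, #25, #26, #28, #29. (#12, #27 stay — for-cause denied.)
Seating in order: seats 1–9 → #1, #2, #3, #4, #6, #9, #10, #11, #12; alternates → #13, #16, #18, #20.
So alternate 4 is #20.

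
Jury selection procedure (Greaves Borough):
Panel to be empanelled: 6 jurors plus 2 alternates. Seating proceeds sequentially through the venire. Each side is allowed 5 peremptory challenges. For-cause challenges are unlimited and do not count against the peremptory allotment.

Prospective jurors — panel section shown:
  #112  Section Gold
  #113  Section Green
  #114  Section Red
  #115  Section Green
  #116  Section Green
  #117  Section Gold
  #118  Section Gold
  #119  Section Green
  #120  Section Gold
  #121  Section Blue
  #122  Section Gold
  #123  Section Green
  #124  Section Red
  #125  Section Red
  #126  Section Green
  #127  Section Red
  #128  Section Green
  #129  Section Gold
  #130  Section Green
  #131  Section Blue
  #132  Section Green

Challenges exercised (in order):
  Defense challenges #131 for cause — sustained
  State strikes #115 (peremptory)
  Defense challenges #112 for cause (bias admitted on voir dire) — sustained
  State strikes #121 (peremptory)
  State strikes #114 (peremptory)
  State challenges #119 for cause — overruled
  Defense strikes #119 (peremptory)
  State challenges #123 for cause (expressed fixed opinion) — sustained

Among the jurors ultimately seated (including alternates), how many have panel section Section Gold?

Removed: #112, #114, #115, #119, #121, #123, #131.
Seated (8 incl. alternates): #113, #116, #117, #118, #120, #122, #124, #125.
Of those, in Section Gold: #117, #118, #120, #122 → 4.

4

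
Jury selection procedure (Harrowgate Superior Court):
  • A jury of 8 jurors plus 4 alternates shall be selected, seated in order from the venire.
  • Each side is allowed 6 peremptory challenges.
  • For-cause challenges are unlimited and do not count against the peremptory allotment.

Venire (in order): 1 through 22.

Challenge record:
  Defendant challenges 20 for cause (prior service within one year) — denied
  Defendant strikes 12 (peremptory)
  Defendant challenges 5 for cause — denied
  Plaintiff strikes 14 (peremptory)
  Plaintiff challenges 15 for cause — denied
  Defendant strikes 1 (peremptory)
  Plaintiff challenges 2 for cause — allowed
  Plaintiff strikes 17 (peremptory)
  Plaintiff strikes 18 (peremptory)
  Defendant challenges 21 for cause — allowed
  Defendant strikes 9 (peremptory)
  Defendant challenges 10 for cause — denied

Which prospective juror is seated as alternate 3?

16

Removed: #1, #2, #9, #12, #14, #17, #18, #21. (#5, #10, #15, #20 stay — for-cause denied.)
Filling seats in venire order through position 11: #3, #4, #5, #6, #7, #8, #10, #11, #13, #15, #16.
So alternate 3 is #16.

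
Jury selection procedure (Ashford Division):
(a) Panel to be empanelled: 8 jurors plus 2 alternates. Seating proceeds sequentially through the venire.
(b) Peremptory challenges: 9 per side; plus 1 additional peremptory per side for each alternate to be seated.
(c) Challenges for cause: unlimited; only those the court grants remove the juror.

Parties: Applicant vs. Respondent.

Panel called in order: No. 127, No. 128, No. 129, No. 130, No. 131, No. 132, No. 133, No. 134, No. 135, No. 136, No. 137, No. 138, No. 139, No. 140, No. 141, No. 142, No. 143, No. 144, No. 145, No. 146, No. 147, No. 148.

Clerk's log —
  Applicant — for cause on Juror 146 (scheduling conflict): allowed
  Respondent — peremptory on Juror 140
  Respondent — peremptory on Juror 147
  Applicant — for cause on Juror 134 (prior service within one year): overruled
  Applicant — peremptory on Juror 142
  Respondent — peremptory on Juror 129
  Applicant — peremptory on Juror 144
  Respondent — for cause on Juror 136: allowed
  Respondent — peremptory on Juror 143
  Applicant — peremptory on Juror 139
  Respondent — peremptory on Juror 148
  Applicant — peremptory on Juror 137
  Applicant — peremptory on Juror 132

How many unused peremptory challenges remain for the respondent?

Respondent allotment: 9 base + 1 × 2 alternates = 11.
Respondent peremptories used: #140, #147, #129, #143, #148 — 5 (the for-cause on #136 doesn't count).
Remaining: 11 − 5 = 6.

6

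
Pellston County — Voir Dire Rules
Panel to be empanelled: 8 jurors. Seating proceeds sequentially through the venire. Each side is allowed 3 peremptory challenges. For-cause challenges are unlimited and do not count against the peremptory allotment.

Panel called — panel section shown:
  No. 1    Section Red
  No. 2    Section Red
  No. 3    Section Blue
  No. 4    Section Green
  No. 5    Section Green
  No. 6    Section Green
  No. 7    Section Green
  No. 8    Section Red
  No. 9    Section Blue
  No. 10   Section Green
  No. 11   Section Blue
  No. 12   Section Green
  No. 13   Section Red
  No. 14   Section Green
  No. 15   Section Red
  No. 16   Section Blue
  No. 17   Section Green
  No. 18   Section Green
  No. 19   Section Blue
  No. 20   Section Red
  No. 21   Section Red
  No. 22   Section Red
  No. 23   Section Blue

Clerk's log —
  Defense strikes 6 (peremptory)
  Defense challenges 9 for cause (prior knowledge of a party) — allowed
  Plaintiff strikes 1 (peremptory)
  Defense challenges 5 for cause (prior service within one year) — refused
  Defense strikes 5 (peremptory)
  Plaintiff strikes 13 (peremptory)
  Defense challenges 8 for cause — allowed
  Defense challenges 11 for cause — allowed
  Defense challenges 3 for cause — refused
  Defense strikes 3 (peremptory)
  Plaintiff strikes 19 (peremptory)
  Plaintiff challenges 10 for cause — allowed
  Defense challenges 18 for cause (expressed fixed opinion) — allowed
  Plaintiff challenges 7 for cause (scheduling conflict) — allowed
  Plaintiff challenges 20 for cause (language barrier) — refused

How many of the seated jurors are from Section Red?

3

Removed: #1, #3, #5, #6, #7, #8, #9, #10, #11, #13, #18, #19.
Seated jurors 1–8: #2, #4, #12, #14, #15, #16, #17, #20.
Of those, in Section Red: #2, #15, #20 → 3.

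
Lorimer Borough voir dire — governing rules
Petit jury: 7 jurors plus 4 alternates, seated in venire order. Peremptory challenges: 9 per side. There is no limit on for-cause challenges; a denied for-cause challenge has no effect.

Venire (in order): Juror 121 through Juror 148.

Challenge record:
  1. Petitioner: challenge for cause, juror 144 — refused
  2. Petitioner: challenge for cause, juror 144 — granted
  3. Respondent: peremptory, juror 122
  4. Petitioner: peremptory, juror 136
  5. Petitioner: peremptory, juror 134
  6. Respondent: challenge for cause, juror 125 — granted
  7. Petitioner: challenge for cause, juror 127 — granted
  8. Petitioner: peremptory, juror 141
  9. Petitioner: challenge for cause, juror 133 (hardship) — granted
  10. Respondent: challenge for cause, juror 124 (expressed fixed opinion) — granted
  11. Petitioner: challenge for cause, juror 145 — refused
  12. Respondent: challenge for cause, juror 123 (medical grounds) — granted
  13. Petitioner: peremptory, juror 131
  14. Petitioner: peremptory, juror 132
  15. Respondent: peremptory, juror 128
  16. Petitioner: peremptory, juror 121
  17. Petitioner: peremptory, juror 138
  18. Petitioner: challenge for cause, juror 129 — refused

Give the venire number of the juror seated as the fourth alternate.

146

Removed: #121, #122, #123, #124, #125, #127, #128, #131, #132, #133, #134, #136, #138, #141, #144. (#129, #145 stay — for-cause denied.)
Seating in order: seats 1–7 → #126, #129, #130, #135, #137, #139, #140; alternates → #142, #143, #145, #146.
So alternate 4 is #146.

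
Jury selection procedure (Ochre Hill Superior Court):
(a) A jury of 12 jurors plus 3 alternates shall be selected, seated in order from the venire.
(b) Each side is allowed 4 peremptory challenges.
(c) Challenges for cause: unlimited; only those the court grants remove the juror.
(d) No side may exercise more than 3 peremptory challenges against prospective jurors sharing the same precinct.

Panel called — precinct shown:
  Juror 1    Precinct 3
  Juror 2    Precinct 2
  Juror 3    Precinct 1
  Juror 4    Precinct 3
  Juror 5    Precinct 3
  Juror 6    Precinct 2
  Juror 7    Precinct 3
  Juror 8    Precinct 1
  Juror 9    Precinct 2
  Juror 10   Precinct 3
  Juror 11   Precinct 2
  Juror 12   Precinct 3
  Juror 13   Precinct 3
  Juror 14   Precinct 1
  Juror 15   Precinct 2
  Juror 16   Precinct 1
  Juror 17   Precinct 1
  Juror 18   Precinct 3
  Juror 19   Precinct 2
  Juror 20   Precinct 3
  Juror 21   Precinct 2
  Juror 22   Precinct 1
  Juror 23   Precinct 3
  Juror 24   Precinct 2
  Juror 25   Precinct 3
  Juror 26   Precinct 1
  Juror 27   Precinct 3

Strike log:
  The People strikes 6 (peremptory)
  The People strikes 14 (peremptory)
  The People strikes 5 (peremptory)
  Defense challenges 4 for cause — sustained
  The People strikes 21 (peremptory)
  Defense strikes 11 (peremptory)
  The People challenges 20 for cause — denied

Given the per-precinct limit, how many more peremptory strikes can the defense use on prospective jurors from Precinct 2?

Defense peremptories so far: #11 — 1 of 4 used, 3 left overall.
Against Precinct 2: #11 — 1 used; per-precinct cap 3 leaves 2.
Binding limit: min(3, 2) = 2.

2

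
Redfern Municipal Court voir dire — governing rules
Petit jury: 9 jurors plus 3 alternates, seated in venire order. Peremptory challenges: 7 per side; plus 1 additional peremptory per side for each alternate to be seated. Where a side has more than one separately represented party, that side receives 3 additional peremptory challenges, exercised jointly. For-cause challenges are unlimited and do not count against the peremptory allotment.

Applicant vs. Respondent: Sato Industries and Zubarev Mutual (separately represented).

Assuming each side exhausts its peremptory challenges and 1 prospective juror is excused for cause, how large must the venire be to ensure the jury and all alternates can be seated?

36

Seats to fill: 9 + 3 alternates = 12.
Peremptories — Applicant: 7 + 1×3 = 10; Respondent: 7 + 1×3 + 3 = 13; total 23.
For-cause removals: 1.
Minimum venire: 12 + 23 + 1 = 36.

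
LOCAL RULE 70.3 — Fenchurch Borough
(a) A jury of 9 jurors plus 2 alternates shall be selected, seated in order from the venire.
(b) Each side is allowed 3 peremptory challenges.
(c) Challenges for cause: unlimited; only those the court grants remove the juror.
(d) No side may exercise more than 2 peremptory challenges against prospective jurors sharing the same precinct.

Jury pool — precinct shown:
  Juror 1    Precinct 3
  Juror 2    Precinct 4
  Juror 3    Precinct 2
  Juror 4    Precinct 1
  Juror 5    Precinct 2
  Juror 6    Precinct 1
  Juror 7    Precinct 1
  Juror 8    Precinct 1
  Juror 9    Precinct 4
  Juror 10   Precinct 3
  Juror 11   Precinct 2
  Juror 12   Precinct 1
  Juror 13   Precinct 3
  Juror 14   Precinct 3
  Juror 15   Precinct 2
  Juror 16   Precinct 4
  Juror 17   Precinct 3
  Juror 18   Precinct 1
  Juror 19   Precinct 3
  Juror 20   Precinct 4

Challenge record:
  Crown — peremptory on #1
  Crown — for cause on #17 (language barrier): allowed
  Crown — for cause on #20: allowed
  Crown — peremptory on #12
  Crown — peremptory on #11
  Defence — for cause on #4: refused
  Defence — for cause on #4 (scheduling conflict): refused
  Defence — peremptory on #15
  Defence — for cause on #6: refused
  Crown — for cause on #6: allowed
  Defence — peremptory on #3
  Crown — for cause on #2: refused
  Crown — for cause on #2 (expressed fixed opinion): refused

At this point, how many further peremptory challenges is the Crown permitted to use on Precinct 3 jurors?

Crown peremptories so far: #1, #12, #11 — 3 of 3 used, 0 left overall.
Against Precinct 3: #1 — 1 used; per-precinct cap 2 leaves 1.
Binding limit: min(0, 1) = 0.

0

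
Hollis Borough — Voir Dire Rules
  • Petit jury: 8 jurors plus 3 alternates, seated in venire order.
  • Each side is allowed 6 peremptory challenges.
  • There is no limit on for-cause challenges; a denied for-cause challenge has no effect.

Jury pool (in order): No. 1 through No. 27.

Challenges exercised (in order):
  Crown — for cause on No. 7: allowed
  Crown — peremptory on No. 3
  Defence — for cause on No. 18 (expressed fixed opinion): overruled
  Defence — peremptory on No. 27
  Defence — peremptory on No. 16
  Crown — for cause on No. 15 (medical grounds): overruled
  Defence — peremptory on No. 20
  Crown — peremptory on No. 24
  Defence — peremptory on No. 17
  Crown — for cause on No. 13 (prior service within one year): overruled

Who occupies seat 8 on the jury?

10

Removed: #3, #7, #16, #17, #20, #24, #27. (#13, #15, #18 stay — for-cause denied.)
Seating in order: seats 1–8 → #1, #2, #4, #5, #6, #8, #9, #10; alternates → #11, #12, #13.
So seat 8 is #10.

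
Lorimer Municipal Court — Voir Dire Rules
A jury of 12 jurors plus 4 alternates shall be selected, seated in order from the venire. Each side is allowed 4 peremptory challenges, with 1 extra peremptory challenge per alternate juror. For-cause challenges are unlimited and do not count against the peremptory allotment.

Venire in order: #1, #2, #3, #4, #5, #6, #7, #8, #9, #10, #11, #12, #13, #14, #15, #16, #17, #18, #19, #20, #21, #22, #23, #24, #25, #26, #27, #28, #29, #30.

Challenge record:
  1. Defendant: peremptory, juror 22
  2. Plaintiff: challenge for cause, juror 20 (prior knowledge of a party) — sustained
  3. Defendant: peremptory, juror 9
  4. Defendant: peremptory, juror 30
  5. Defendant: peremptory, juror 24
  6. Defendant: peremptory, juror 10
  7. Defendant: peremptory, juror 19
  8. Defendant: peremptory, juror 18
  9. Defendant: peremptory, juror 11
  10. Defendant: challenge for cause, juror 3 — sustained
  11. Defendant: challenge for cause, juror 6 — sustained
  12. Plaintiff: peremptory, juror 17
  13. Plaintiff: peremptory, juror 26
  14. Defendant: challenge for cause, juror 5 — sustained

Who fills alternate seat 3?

28

Removed: #3, #5, #6, #9, #10, #11, #17, #18, #19, #20, #22, #24, #26, #30.
Filling seats in venire order through position 15: #1, #2, #4, #7, #8, #12, #13, #14, #15, #16, #21, #23, #25, #27, #28.
So alternate 3 is #28.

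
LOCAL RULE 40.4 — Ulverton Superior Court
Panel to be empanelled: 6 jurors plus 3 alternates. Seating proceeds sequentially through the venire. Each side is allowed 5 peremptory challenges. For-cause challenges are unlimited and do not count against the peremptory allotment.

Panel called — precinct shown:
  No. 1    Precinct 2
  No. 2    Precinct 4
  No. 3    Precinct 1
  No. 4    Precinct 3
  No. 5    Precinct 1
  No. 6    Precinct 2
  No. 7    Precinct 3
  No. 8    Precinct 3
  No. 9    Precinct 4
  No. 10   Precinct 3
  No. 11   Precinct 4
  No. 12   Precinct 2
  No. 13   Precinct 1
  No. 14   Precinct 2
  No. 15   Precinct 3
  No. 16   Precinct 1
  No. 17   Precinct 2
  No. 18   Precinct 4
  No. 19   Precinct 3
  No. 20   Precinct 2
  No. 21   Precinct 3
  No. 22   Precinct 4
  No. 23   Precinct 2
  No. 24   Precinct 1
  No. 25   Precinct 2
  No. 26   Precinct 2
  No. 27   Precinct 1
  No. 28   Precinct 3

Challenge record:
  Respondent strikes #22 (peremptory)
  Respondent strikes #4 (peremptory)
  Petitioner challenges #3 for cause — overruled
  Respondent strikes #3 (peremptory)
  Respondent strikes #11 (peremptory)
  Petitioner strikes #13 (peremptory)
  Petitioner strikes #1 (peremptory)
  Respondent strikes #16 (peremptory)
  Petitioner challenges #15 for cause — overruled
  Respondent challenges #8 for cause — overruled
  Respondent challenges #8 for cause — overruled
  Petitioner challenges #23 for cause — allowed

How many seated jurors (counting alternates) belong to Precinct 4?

Removed: #1, #3, #4, #11, #13, #16, #22, #23.
Seated (9 incl. alternates): #2, #5, #6, #7, #8, #9, #10, #12, #14.
Of those, in Precinct 4: #2, #9 → 2.

2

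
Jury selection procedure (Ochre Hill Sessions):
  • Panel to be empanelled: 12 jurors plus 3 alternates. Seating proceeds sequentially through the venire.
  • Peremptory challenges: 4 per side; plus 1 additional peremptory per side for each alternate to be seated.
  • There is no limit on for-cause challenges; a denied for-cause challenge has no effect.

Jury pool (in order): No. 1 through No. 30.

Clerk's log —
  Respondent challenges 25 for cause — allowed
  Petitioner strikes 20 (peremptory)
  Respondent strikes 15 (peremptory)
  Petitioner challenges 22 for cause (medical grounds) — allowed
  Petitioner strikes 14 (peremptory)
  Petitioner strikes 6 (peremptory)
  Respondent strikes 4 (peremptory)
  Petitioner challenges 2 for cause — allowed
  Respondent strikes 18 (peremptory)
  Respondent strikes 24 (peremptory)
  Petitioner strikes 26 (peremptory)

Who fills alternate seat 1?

19

Removed: #2, #4, #6, #14, #15, #18, #20, #22, #24, #25, #26.
Seating in order: seats 1–12 → #1, #3, #5, #7, #8, #9, #10, #11, #12, #13, #16, #17; alternates → #19, #21, #23.
So alternate 1 is #19.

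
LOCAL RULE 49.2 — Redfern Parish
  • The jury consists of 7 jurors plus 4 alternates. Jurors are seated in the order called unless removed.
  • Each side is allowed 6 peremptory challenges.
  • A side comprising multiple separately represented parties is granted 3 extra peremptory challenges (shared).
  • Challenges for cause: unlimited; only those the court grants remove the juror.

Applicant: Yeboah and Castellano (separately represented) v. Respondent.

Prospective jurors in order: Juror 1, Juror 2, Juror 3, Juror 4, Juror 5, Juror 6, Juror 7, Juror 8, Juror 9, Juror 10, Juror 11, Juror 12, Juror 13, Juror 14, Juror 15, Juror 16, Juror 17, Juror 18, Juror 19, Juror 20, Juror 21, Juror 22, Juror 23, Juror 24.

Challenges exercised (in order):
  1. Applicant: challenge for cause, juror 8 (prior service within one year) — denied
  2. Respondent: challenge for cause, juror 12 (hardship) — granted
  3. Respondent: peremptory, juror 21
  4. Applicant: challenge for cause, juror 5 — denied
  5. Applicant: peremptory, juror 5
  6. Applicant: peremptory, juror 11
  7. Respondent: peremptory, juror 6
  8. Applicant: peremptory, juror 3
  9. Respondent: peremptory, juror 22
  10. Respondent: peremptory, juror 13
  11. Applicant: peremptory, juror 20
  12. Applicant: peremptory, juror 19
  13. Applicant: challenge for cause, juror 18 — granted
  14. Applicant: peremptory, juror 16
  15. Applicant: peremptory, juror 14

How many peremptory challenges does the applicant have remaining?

2

Applicant allotment: 6 base + 3 multi-party = 9.
Applicant peremptories used: #5, #11, #3, #20, #19, #16, #14 — 7 (for-cause on #8, #5, #18 don't count).
Remaining: 9 − 7 = 2.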